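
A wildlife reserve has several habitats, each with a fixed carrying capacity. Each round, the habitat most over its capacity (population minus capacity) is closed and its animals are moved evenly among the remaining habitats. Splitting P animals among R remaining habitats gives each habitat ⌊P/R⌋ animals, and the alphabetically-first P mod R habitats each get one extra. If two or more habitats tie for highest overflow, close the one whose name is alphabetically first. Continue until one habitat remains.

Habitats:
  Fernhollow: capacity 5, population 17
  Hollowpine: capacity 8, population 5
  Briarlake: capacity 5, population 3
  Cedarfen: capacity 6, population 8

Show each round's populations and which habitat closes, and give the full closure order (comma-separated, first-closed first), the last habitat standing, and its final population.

Round 1: Briarlake=3 Cedarfen=8 Fernhollow=17 Hollowpine=5 → close Fernhollow (overflow 12)
  17÷3 = 5 each, +1 to first 2
Round 2: Briarlake=9 Cedarfen=14 Hollowpine=10 → close Cedarfen (overflow 8)
  14÷2 = 7 each, +1 to first 0
Round 3: Briarlake=16 Hollowpine=17 → close Briarlake (overflow 11)
  16÷1 = 16 each, +1 to first 0

Closure order: Fernhollow, Cedarfen, Briarlake
Last habitat: Hollowpine with 33 animals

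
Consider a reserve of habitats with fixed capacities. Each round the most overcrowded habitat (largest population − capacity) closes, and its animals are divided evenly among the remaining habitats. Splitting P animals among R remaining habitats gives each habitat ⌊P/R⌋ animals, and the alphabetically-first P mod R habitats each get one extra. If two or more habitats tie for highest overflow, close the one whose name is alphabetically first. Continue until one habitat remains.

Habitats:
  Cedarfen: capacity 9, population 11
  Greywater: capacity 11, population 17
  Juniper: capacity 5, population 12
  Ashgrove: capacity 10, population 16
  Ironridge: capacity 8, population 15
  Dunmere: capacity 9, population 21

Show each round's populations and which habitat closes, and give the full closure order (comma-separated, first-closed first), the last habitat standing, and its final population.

Round 1: Ashgrove=16 Cedarfen=11 Dunmere=21 Greywater=17 Ironridge=15 Juniper=12 → close Dunmere (overflow 12)
  21÷5 = 4 each, +1 to first 1
Round 2: Ashgrove=21 Cedarfen=15 Greywater=21 Ironridge=19 Juniper=16 → close Ashgrove (overflow 11)
  21÷4 = 5 each, +1 to first 1
Round 3: Cedarfen=21 Greywater=26 Ironridge=24 Juniper=21 → close Ironridge (overflow 16)
  24÷3 = 8 each, +1 to first 0
Round 4: Cedarfen=29 Greywater=34 Juniper=29 → close Juniper (overflow 24)
  29÷2 = 14 each, +1 to first 1
Round 5: Cedarfen=44 Greywater=48 → close Greywater (overflow 37)
  48÷1 = 48 each, +1 to first 0

Closure order: Dunmere, Ashgrove, Ironridge, Juniper, Greywater
Last habitat: Cedarfen with 92 animals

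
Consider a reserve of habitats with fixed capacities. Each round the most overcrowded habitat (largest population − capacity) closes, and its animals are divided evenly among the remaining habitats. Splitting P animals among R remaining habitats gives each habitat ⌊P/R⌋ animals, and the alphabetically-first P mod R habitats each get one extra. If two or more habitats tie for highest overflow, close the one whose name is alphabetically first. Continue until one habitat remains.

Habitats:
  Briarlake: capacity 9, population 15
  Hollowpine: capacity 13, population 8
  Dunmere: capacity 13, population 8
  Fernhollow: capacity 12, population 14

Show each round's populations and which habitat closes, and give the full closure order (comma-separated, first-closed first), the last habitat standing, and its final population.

Round 1: Briarlake=15 Dunmere=8 Fernhollow=14 Hollowpine=8 → close Briarlake (overflow 6)
  15÷3 = 5 each, +1 to first 0
Round 2: Dunmere=13 Fernhollow=19 Hollowpine=13 → close Fernhollow (overflow 7)
  19÷2 = 9 each, +1 to first 1
Round 3: Dunmere=23 Hollowpine=22 → close Dunmere (overflow 10)
  23÷1 = 23 each, +1 to first 0

Closure order: Briarlake, Fernhollow, Dunmere
Last habitat: Hollowpine with 45 animals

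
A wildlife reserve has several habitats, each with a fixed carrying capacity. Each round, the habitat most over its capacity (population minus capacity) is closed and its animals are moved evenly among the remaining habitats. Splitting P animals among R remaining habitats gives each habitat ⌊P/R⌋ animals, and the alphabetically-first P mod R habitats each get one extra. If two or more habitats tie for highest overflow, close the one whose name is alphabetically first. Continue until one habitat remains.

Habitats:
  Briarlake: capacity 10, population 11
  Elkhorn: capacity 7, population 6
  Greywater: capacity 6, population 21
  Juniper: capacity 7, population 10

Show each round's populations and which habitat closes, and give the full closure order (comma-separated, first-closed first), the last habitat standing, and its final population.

Closure order: Greywater, Juniper, Briarlake
Last habitat: Elkhorn with 48 animals

Round 1: Briarlake=11 Elkhorn=6 Greywater=21 Juniper=10 → close Greywater (overflow 15)
  21÷3 = 7 each, +1 to first 0
Round 2: Briarlake=18 Elkhorn=13 Juniper=17 → close Juniper (overflow 10)
  17÷2 = 8 each, +1 to first 1
Round 3: Briarlake=27 Elkhorn=21 → close Briarlake (overflow 17)
  27÷1 = 27 each, +1 to first 0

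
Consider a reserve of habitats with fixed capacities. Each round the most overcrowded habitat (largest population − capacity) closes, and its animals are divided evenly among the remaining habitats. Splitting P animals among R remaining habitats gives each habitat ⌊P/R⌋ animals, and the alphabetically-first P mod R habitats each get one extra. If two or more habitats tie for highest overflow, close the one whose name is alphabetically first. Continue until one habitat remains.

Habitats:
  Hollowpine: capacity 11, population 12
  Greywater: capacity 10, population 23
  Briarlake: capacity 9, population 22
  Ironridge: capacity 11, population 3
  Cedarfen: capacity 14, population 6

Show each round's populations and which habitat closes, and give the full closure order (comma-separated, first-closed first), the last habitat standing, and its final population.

Round 1: Briarlake=22 Cedarfen=6 Greywater=23 Hollowpine=12 Ironridge=3 → close Briarlake (overflow 13)
  22÷4 = 5 each, +1 to first 2
Round 2: Cedarfen=12 Greywater=29 Hollowpine=17 Ironridge=8 → close Greywater (overflow 19)
  29÷3 = 9 each, +1 to first 2
Round 3: Cedarfen=22 Hollowpine=27 Ironridge=17 → close Hollowpine (overflow 16)
  27÷2 = 13 each, +1 to first 1
Round 4: Cedarfen=36 Ironridge=30 → close Cedarfen (overflow 22)
  36÷1 = 36 each, +1 to first 0

Closure order: Briarlake, Greywater, Hollowpine, Cedarfen
Last habitat: Ironridge with 66 animals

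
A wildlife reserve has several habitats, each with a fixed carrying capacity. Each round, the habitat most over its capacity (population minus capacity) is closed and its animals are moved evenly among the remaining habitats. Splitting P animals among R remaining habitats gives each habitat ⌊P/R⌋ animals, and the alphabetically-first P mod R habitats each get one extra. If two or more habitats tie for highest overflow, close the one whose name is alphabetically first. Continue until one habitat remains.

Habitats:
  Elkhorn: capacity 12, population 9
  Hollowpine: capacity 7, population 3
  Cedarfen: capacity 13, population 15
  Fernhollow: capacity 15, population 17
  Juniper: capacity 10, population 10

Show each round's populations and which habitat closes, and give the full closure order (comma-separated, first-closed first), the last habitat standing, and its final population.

Closure order: Cedarfen, Fernhollow, Juniper, Elkhorn
Last habitat: Hollowpine with 54 animals

Round 1: Cedarfen=15 Elkhorn=9 Fernhollow=17 Hollowpine=3 Juniper=10 → close Cedarfen (overflow 2)
  15÷4 = 3 each, +1 to first 3
Round 2: Elkhorn=13 Fernhollow=21 Hollowpine=7 Juniper=13 → close Fernhollow (overflow 6)
  21÷3 = 7 each, +1 to first 0
Round 3: Elkhorn=20 Hollowpine=14 Juniper=20 → close Juniper (overflow 10)
  20÷2 = 10 each, +1 to first 0
Round 4: Elkhorn=30 Hollowpine=24 → close Elkhorn (overflow 18)
  30÷1 = 30 each, +1 to first 0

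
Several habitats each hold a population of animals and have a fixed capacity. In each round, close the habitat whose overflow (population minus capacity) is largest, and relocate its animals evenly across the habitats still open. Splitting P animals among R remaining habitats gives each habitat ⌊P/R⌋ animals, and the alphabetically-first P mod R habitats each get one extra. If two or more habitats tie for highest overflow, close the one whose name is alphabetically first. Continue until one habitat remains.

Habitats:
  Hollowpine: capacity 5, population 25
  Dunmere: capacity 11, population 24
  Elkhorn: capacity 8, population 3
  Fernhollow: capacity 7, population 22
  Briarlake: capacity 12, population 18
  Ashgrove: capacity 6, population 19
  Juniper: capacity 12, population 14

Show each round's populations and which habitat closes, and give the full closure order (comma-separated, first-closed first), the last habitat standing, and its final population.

Round 1: Ashgrove=19 Briarlake=18 Dunmere=24 Elkhorn=3 Fernhollow=22 Hollowpine=25 Juniper=14 → close Hollowpine (overflow 20)
  25÷6 = 4 each, +1 to first 1
Round 2: Ashgrove=24 Briarlake=22 Dunmere=28 Elkhorn=7 Fernhollow=26 Juniper=18 → close Fernhollow (overflow 19)
  26÷5 = 5 each, +1 to first 1
Round 3: Ashgrove=30 Briarlake=27 Dunmere=33 Elkhorn=12 Juniper=23 → close Ashgrove (overflow 24)
  30÷4 = 7 each, +1 to first 2
Round 4: Briarlake=35 Dunmere=41 Elkhorn=19 Juniper=30 → close Dunmere (overflow 30)
  41÷3 = 13 each, +1 to first 2
Round 5: Briarlake=49 Elkhorn=33 Juniper=43 → close Briarlake (overflow 37)
  49÷2 = 24 each, +1 to first 1
Round 6: Elkhorn=58 Juniper=67 → close Juniper (overflow 55)
  67÷1 = 67 each, +1 to first 0

Closure order: Hollowpine, Fernhollow, Ashgrove, Dunmere, Briarlake, Juniper
Last habitat: Elkhorn with 125 animals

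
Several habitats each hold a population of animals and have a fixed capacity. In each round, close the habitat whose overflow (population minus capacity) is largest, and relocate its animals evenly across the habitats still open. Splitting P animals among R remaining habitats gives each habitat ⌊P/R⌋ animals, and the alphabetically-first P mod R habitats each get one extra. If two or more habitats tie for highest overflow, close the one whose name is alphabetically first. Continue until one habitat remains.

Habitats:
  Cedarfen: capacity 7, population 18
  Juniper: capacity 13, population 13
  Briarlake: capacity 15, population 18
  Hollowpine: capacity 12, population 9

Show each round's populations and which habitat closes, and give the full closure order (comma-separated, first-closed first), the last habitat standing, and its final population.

Round 1: Briarlake=18 Cedarfen=18 Hollowpine=9 Juniper=13 → close Cedarfen (overflow 11)
  18÷3 = 6 each, +1 to first 0
Round 2: Briarlake=24 Hollowpine=15 Juniper=19 → close Briarlake (overflow 9)
  24÷2 = 12 each, +1 to first 0
Round 3: Hollowpine=27 Juniper=31 → close Juniper (overflow 18)
  31÷1 = 31 each, +1 to first 0

Closure order: Cedarfen, Briarlake, Juniper
Last habitat: Hollowpine with 58 animals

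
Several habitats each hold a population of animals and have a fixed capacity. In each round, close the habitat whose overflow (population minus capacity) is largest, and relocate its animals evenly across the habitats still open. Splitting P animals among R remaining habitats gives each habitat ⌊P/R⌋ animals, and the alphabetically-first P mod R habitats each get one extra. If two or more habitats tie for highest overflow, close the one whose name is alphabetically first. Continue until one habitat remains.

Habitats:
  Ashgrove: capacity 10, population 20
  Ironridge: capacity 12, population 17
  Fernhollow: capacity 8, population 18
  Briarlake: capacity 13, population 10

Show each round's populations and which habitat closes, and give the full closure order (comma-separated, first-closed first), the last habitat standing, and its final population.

Closure order: Ashgrove, Fernhollow, Ironridge
Last habitat: Briarlake with 65 animals

Round 1: Ashgrove=20 Briarlake=10 Fernhollow=18 Ironridge=17 → close Ashgrove (overflow 10)
  20÷3 = 6 each, +1 to first 2
Round 2: Briarlake=17 Fernhollow=25 Ironridge=23 → close Fernhollow (overflow 17)
  25÷2 = 12 each, +1 to first 1
Round 3: Briarlake=30 Ironridge=35 → close Ironridge (overflow 23)
  35÷1 = 35 each, +1 to first 0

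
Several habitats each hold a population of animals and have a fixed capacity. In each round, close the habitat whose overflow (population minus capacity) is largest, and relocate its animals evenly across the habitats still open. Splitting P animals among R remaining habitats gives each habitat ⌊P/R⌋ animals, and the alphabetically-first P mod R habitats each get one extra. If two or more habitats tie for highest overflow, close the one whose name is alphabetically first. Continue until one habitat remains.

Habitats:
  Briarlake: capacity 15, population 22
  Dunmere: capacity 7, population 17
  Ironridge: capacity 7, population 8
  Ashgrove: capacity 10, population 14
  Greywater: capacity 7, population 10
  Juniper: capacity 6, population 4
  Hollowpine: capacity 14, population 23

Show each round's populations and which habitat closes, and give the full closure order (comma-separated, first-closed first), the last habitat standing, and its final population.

Closure order: Dunmere, Hollowpine, Briarlake, Ashgrove, Greywater, Ironridge
Last habitat: Juniper with 98 animals

Round 1: Ashgrove=14 Briarlake=22 Dunmere=17 Greywater=10 Hollowpine=23 Ironridge=8 Juniper=4 → close Dunmere (overflow 10)
  17÷6 = 2 each, +1 to first 5
Round 2: Ashgrove=17 Briarlake=25 Greywater=13 Hollowpine=26 Ironridge=11 Juniper=6 → close Hollowpine (overflow 12)
  26÷5 = 5 each, +1 to first 1
Round 3: Ashgrove=23 Briarlake=30 Greywater=18 Ironridge=16 Juniper=11 → close Briarlake (overflow 15)
  30÷4 = 7 each, +1 to first 2
Round 4: Ashgrove=31 Greywater=26 Ironridge=23 Juniper=18 → close Ashgrove (overflow 21)
  31÷3 = 10 each, +1 to first 1
Round 5: Greywater=37 Ironridge=33 Juniper=28 → close Greywater (overflow 30)
  37÷2 = 18 each, +1 to first 1
Round 6: Ironridge=52 Juniper=46 → close Ironridge (overflow 45)
  52÷1 = 52 each, +1 to first 0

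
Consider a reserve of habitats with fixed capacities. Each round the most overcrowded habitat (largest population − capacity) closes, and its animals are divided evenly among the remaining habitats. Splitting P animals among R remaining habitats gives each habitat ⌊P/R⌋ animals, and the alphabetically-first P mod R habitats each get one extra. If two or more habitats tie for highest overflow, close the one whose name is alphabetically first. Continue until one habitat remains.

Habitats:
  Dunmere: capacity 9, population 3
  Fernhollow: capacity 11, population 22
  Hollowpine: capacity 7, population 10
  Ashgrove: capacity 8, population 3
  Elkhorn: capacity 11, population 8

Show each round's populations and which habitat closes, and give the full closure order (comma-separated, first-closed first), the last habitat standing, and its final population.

Round 1: Ashgrove=3 Dunmere=3 Elkhorn=8 Fernhollow=22 Hollowpine=10 → close Fernhollow (overflow 11)
  22÷4 = 5 each, +1 to first 2
Round 2: Ashgrove=9 Dunmere=9 Elkhorn=13 Hollowpine=15 → close Hollowpine (overflow 8)
  15÷3 = 5 each, +1 to first 0
Round 3: Ashgrove=14 Dunmere=14 Elkhorn=18 → close Elkhorn (overflow 7)
  18÷2 = 9 each, +1 to first 0
Round 4: Ashgrove=23 Dunmere=23 → close Ashgrove (overflow 15)
  23÷1 = 23 each, +1 to first 0

Closure order: Fernhollow, Hollowpine, Elkhorn, Ashgrove
Last habitat: Dunmere with 46 animals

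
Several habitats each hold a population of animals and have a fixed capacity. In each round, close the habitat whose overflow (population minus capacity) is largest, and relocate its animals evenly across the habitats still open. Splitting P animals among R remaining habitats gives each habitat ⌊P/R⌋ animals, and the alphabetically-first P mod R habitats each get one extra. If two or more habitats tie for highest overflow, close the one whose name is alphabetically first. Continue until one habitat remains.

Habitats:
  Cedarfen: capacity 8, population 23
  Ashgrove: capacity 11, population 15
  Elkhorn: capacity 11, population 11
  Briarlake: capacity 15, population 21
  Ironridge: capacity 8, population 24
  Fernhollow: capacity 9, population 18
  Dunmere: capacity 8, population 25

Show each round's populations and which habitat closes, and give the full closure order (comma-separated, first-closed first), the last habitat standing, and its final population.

Closure order: Dunmere, Ironridge, Cedarfen, Fernhollow, Ashgrove, Briarlake
Last habitat: Elkhorn with 137 animals

Round 1: Ashgrove=15 Briarlake=21 Cedarfen=23 Dunmere=25 Elkhorn=11 Fernhollow=18 Ironridge=24 → close Dunmere (overflow 17)
  25÷6 = 4 each, +1 to first 1
Round 2: Ashgrove=20 Briarlake=25 Cedarfen=27 Elkhorn=15 Fernhollow=22 Ironridge=28 → close Ironridge (overflow 20)
  28÷5 = 5 each, +1 to first 3
Round 3: Ashgrove=26 Briarlake=31 Cedarfen=33 Elkhorn=20 Fernhollow=27 → close Cedarfen (overflow 25)
  33÷4 = 8 each, +1 to first 1
Round 4: Ashgrove=35 Briarlake=39 Elkhorn=28 Fernhollow=35 → close Fernhollow (overflow 26)
  35÷3 = 11 each, +1 to first 2
Round 5: Ashgrove=47 Briarlake=51 Elkhorn=39 → close Ashgrove (overflow 36)
  47÷2 = 23 each, +1 to first 1
Round 6: Briarlake=75 Elkhorn=62 → close Briarlake (overflow 60)
  75÷1 = 75 each, +1 to first 0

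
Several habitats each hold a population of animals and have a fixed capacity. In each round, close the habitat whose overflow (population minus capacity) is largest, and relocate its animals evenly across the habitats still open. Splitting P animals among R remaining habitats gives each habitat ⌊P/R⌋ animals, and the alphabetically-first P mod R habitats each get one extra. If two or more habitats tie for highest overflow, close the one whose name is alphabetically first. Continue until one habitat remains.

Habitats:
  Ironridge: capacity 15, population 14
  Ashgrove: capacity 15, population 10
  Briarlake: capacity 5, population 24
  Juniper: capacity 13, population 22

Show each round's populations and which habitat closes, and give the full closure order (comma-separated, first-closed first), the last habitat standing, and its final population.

Round 1: Ashgrove=10 Briarlake=24 Ironridge=14 Juniper=22 → close Briarlake (overflow 19)
  24÷3 = 8 each, +1 to first 0
Round 2: Ashgrove=18 Ironridge=22 Juniper=30 → close Juniper (overflow 17)
  30÷2 = 15 each, +1 to first 0
Round 3: Ashgrove=33 Ironridge=37 → close Ironridge (overflow 22)
  37÷1 = 37 each, +1 to first 0

Closure order: Briarlake, Juniper, Ironridge
Last habitat: Ashgrove with 70 animals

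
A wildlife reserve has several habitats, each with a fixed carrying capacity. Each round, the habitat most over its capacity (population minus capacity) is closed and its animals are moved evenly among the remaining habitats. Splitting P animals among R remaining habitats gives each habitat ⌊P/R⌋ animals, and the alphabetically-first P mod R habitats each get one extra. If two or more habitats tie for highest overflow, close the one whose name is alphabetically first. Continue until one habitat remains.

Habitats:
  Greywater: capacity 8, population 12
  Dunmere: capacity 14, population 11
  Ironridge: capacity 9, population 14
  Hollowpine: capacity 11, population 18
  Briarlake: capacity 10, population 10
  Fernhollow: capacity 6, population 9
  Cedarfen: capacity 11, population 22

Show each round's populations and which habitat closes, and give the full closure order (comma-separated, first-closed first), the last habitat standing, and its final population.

Round 1: Briarlake=10 Cedarfen=22 Dunmere=11 Fernhollow=9 Greywater=12 Hollowpine=18 Ironridge=14 → close Cedarfen (overflow 11)
  22÷6 = 3 each, +1 to first 4
Round 2: Briarlake=14 Dunmere=15 Fernhollow=13 Greywater=16 Hollowpine=21 Ironridge=17 → close Hollowpine (overflow 10)
  21÷5 = 4 each, +1 to first 1
Round 3: Briarlake=19 Dunmere=19 Fernhollow=17 Greywater=20 Ironridge=21 → close Greywater (overflow 12)
  20÷4 = 5 each, +1 to first 0
Round 4: Briarlake=24 Dunmere=24 Fernhollow=22 Ironridge=26 → close Ironridge (overflow 17)
  26÷3 = 8 each, +1 to first 2
Round 5: Briarlake=33 Dunmere=33 Fernhollow=30 → close Fernhollow (overflow 24)
  30÷2 = 15 each, +1 to first 0
Round 6: Briarlake=48 Dunmere=48 → close Briarlake (overflow 38)
  48÷1 = 48 each, +1 to first 0

Closure order: Cedarfen, Hollowpine, Greywater, Ironridge, Fernhollow, Briarlake
Last habitat: Dunmere with 96 animals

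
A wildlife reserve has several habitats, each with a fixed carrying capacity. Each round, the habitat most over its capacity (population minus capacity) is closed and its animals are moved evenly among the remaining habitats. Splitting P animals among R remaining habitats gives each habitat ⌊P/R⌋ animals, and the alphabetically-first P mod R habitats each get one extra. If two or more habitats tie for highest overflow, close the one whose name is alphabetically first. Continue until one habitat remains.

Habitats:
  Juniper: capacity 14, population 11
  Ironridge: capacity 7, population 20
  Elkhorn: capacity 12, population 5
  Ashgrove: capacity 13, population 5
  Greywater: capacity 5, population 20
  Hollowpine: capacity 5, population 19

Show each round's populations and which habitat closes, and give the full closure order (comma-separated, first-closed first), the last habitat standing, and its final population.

Round 1: Ashgrove=5 Elkhorn=5 Greywater=20 Hollowpine=19 Ironridge=20 Juniper=11 → close Greywater (overflow 15)
  20÷5 = 4 each, +1 to first 0
Round 2: Ashgrove=9 Elkhorn=9 Hollowpine=23 Ironridge=24 Juniper=15 → close Hollowpine (overflow 18)
  23÷4 = 5 each, +1 to first 3
Round 3: Ashgrove=15 Elkhorn=15 Ironridge=30 Juniper=20 → close Ironridge (overflow 23)
  30÷3 = 10 each, +1 to first 0
Round 4: Ashgrove=25 Elkhorn=25 Juniper=30 → close Juniper (overflow 16)
  30÷2 = 15 each, +1 to first 0
Round 5: Ashgrove=40 Elkhorn=40 → close Elkhorn (overflow 28)
  40÷1 = 40 each, +1 to first 0

Closure order: Greywater, Hollowpine, Ironridge, Juniper, Elkhorn
Last habitat: Ashgrove with 80 animals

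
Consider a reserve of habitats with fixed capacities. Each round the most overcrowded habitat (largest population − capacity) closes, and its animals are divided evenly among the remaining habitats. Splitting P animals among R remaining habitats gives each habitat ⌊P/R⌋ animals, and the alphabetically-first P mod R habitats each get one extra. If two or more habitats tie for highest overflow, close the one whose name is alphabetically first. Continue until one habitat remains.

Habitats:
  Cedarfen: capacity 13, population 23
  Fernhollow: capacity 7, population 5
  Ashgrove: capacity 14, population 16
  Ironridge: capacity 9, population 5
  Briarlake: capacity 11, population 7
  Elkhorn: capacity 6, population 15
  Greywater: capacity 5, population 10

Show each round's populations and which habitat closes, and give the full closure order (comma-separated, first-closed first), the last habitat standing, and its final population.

Closure order: Cedarfen, Elkhorn, Greywater, Ashgrove, Fernhollow, Briarlake
Last habitat: Ironridge with 81 animals

Round 1: Ashgrove=16 Briarlake=7 Cedarfen=23 Elkhorn=15 Fernhollow=5 Greywater=10 Ironridge=5 → close Cedarfen (overflow 10)
  23÷6 = 3 each, +1 to first 5
Round 2: Ashgrove=20 Briarlake=11 Elkhorn=19 Fernhollow=9 Greywater=14 Ironridge=8 → close Elkhorn (overflow 13)
  19÷5 = 3 each, +1 to first 4
Round 3: Ashgrove=24 Briarlake=15 Fernhollow=13 Greywater=18 Ironridge=11 → close Greywater (overflow 13)
  18÷4 = 4 each, +1 to first 2
Round 4: Ashgrove=29 Briarlake=20 Fernhollow=17 Ironridge=15 → close Ashgrove (overflow 15)
  29÷3 = 9 each, +1 to first 2
Round 5: Briarlake=30 Fernhollow=27 Ironridge=24 → close Fernhollow (overflow 20)
  27÷2 = 13 each, +1 to first 1
Round 6: Briarlake=44 Ironridge=37 → close Briarlake (overflow 33)
  44÷1 = 44 each, +1 to first 0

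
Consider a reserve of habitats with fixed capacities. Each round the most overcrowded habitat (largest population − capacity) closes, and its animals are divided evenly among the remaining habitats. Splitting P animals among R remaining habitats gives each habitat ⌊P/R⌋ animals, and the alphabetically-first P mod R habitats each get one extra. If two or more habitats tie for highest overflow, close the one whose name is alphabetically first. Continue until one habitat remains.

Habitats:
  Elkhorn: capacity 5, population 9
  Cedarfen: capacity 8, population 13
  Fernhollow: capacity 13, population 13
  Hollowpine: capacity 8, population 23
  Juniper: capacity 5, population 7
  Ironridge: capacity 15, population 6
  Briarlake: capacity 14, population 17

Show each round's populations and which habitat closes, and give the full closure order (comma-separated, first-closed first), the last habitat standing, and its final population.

Closure order: Hollowpine, Cedarfen, Elkhorn, Briarlake, Juniper, Fernhollow
Last habitat: Ironridge with 88 animals

Round 1: Briarlake=17 Cedarfen=13 Elkhorn=9 Fernhollow=13 Hollowpine=23 Ironridge=6 Juniper=7 → close Hollowpine (overflow 15)
  23÷6 = 3 each, +1 to first 5
Round 2: Briarlake=21 Cedarfen=17 Elkhorn=13 Fernhollow=17 Ironridge=10 Juniper=10 → close Cedarfen (overflow 9)
  17÷5 = 3 each, +1 to first 2
Round 3: Briarlake=25 Elkhorn=17 Fernhollow=20 Ironridge=13 Juniper=13 → close Elkhorn (overflow 12)
  17÷4 = 4 each, +1 to first 1
Round 4: Briarlake=30 Fernhollow=24 Ironridge=17 Juniper=17 → close Briarlake (overflow 16)
  30÷3 = 10 each, +1 to first 0
Round 5: Fernhollow=34 Ironridge=27 Juniper=27 → close Juniper (overflow 22)
  27÷2 = 13 each, +1 to first 1
Round 6: Fernhollow=48 Ironridge=40 → close Fernhollow (overflow 35)
  48÷1 = 48 each, +1 to first 0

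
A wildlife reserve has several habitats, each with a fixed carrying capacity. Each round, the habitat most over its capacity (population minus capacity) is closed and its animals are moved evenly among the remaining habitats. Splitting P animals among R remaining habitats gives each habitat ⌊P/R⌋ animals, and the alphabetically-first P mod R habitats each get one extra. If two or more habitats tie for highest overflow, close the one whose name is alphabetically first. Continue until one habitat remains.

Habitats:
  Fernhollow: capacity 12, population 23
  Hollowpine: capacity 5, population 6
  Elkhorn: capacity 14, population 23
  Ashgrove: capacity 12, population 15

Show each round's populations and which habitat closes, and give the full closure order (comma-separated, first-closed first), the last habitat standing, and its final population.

Closure order: Fernhollow, Elkhorn, Ashgrove
Last habitat: Hollowpine with 67 animals

Round 1: Ashgrove=15 Elkhorn=23 Fernhollow=23 Hollowpine=6 → close Fernhollow (overflow 11)
  23÷3 = 7 each, +1 to first 2
Round 2: Ashgrove=23 Elkhorn=31 Hollowpine=13 → close Elkhorn (overflow 17)
  31÷2 = 15 each, +1 to first 1
Round 3: Ashgrove=39 Hollowpine=28 → close Ashgrove (overflow 27)
  39÷1 = 39 each, +1 to first 0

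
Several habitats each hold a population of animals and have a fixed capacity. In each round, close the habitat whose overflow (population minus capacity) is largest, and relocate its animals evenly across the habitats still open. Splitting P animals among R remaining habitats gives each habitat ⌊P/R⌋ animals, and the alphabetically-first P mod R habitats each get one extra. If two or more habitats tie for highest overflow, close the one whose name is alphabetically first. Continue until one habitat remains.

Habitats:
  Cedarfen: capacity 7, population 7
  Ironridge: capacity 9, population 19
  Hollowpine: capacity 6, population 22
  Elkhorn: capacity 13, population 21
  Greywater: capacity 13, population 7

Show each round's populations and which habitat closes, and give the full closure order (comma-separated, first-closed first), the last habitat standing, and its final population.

Closure order: Hollowpine, Ironridge, Elkhorn, Cedarfen
Last habitat: Greywater with 76 animals

Round 1: Cedarfen=7 Elkhorn=21 Greywater=7 Hollowpine=22 Ironridge=19 → close Hollowpine (overflow 16)
  22÷4 = 5 each, +1 to first 2
Round 2: Cedarfen=13 Elkhorn=27 Greywater=12 Ironridge=24 → close Ironridge (overflow 15)
  24÷3 = 8 each, +1 to first 0
Round 3: Cedarfen=21 Elkhorn=35 Greywater=20 → close Elkhorn (overflow 22)
  35÷2 = 17 each, +1 to first 1
Round 4: Cedarfen=39 Greywater=37 → close Cedarfen (overflow 32)
  39÷1 = 39 each, +1 to first 0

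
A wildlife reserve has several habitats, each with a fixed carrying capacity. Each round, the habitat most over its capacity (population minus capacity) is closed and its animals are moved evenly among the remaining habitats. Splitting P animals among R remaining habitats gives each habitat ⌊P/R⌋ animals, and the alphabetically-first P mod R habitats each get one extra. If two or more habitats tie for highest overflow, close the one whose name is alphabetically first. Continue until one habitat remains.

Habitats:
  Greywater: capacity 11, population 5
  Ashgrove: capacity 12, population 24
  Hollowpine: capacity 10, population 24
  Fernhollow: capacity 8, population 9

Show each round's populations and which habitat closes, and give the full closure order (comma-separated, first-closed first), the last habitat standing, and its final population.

Round 1: Ashgrove=24 Fernhollow=9 Greywater=5 Hollowpine=24 → close Hollowpine (overflow 14)
  24÷3 = 8 each, +1 to first 0
Round 2: Ashgrove=32 Fernhollow=17 Greywater=13 → close Ashgrove (overflow 20)
  32÷2 = 16 each, +1 to first 0
Round 3: Fernhollow=33 Greywater=29 → close Fernhollow (overflow 25)
  33÷1 = 33 each, +1 to first 0

Closure order: Hollowpine, Ashgrove, Fernhollow
Last habitat: Greywater with 62 animals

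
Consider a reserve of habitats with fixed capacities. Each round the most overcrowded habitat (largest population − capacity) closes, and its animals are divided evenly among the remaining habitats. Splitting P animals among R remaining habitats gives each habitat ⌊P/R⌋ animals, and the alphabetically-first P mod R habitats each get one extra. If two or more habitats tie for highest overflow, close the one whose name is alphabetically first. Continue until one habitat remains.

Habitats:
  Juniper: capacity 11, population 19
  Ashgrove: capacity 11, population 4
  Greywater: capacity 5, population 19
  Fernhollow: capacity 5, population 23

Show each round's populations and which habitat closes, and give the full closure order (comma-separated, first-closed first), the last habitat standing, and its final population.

Closure order: Fernhollow, Greywater, Juniper
Last habitat: Ashgrove with 65 animals

Round 1: Ashgrove=4 Fernhollow=23 Greywater=19 Juniper=19 → close Fernhollow (overflow 18)
  23÷3 = 7 each, +1 to first 2
Round 2: Ashgrove=12 Greywater=27 Juniper=26 → close Greywater (overflow 22)
  27÷2 = 13 each, +1 to first 1
Round 3: Ashgrove=26 Juniper=39 → close Juniper (overflow 28)
  39÷1 = 39 each, +1 to first 0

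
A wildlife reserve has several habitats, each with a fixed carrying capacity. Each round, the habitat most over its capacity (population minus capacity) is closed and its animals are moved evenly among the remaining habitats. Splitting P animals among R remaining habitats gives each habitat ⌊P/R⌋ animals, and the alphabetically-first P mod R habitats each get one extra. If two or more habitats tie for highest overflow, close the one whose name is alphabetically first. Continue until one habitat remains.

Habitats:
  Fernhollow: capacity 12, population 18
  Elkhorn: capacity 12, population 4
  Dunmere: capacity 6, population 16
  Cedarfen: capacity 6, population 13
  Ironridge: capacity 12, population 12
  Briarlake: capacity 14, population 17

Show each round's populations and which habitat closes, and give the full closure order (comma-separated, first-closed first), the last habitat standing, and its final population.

Closure order: Dunmere, Cedarfen, Fernhollow, Briarlake, Ironridge
Last habitat: Elkhorn with 80 animals

Round 1: Briarlake=17 Cedarfen=13 Dunmere=16 Elkhorn=4 Fernhollow=18 Ironridge=12 → close Dunmere (overflow 10)
  16÷5 = 3 each, +1 to first 1
Round 2: Briarlake=21 Cedarfen=16 Elkhorn=7 Fernhollow=21 Ironridge=15 → close Cedarfen (overflow 10)
  16÷4 = 4 each, +1 to first 0
Round 3: Briarlake=25 Elkhorn=11 Fernhollow=25 Ironridge=19 → close Fernhollow (overflow 13)
  25÷3 = 8 each, +1 to first 1
Round 4: Briarlake=34 Elkhorn=19 Ironridge=27 → close Briarlake (overflow 20)
  34÷2 = 17 each, +1 to first 0
Round 5: Elkhorn=36 Ironridge=44 → close Ironridge (overflow 32)
  44÷1 = 44 each, +1 to first 0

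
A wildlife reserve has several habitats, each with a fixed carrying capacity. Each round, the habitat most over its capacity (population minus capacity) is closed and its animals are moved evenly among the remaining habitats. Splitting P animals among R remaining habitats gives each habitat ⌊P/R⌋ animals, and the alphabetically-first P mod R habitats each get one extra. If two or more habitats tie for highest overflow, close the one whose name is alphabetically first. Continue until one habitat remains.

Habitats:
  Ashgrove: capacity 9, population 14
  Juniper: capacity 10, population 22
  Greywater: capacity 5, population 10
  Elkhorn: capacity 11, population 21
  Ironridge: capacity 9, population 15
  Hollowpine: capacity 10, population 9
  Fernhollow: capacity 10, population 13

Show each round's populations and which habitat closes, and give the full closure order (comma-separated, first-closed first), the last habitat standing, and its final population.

Closure order: Juniper, Elkhorn, Ashgrove, Greywater, Fernhollow, Ironridge
Last habitat: Hollowpine with 104 animals

Round 1: Ashgrove=14 Elkhorn=21 Fernhollow=13 Greywater=10 Hollowpine=9 Ironridge=15 Juniper=22 → close Juniper (overflow 12)
  22÷6 = 3 each, +1 to first 4
Round 2: Ashgrove=18 Elkhorn=25 Fernhollow=17 Greywater=14 Hollowpine=12 Ironridge=18 → close Elkhorn (overflow 14)
  25÷5 = 5 each, +1 to first 0
Round 3: Ashgrove=23 Fernhollow=22 Greywater=19 Hollowpine=17 Ironridge=23 → close Ashgrove (overflow 14)
  23÷4 = 5 each, +1 to first 3
Round 4: Fernhollow=28 Greywater=25 Hollowpine=23 Ironridge=28 → close Greywater (overflow 20)
  25÷3 = 8 each, +1 to first 1
Round 5: Fernhollow=37 Hollowpine=31 Ironridge=36 → close Fernhollow (overflow 27)
  37÷2 = 18 each, +1 to first 1
Round 6: Hollowpine=50 Ironridge=54 → close Ironridge (overflow 45)
  54÷1 = 54 each, +1 to first 0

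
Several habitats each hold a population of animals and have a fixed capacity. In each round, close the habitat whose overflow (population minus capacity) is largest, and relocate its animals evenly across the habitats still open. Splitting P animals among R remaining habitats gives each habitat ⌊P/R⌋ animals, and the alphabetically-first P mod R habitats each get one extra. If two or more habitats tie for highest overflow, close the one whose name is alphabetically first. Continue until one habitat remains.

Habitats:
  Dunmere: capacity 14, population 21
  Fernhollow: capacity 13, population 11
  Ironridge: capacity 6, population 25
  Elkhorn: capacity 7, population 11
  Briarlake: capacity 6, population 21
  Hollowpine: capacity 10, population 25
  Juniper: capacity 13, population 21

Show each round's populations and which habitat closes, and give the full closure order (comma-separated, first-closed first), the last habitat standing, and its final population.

Closure order: Ironridge, Briarlake, Hollowpine, Dunmere, Juniper, Elkhorn
Last habitat: Fernhollow with 135 animals

Round 1: Briarlake=21 Dunmere=21 Elkhorn=11 Fernhollow=11 Hollowpine=25 Ironridge=25 Juniper=21 → close Ironridge (overflow 19)
  25÷6 = 4 each, +1 to first 1
Round 2: Briarlake=26 Dunmere=25 Elkhorn=15 Fernhollow=15 Hollowpine=29 Juniper=25 → close Briarlake (overflow 20)
  26÷5 = 5 each, +1 to first 1
Round 3: Dunmere=31 Elkhorn=20 Fernhollow=20 Hollowpine=34 Juniper=30 → close Hollowpine (overflow 24)
  34÷4 = 8 each, +1 to first 2
Round 4: Dunmere=40 Elkhorn=29 Fernhollow=28 Juniper=38 → close Dunmere (overflow 26)
  40÷3 = 13 each, +1 to first 1
Round 5: Elkhorn=43 Fernhollow=41 Juniper=51 → close Juniper (overflow 38)
  51÷2 = 25 each, +1 to first 1
Round 6: Elkhorn=69 Fernhollow=66 → close Elkhorn (overflow 62)
  69÷1 = 69 each, +1 to first 0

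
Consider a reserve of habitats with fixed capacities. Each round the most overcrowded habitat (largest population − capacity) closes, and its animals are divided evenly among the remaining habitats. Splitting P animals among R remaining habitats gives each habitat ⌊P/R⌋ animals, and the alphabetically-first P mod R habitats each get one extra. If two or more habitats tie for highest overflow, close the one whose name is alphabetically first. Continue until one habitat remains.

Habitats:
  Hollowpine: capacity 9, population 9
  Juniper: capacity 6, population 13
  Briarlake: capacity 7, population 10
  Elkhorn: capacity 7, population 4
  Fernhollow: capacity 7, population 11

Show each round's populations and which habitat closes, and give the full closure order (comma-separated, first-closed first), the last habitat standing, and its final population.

Round 1: Briarlake=10 Elkhorn=4 Fernhollow=11 Hollowpine=9 Juniper=13 → close Juniper (overflow 7)
  13÷4 = 3 each, +1 to first 1
Round 2: Briarlake=14 Elkhorn=7 Fernhollow=14 Hollowpine=12 → close Briarlake (overflow 7)
  14÷3 = 4 each, +1 to first 2
Round 3: Elkhorn=12 Fernhollow=19 Hollowpine=16 → close Fernhollow (overflow 12)
  19÷2 = 9 each, +1 to first 1
Round 4: Elkhorn=22 Hollowpine=25 → close Hollowpine (overflow 16)
  25÷1 = 25 each, +1 to first 0

Closure order: Juniper, Briarlake, Fernhollow, Hollowpine
Last habitat: Elkhorn with 47 animals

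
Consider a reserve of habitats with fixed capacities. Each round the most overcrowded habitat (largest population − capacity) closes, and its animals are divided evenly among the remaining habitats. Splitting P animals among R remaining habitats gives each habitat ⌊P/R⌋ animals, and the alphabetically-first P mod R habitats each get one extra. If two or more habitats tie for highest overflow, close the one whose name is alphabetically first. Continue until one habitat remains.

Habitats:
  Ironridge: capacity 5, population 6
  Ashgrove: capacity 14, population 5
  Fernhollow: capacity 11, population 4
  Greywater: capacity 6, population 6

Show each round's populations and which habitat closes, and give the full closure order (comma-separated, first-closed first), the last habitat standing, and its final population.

Closure order: Ironridge, Greywater, Fernhollow
Last habitat: Ashgrove with 21 animals

Round 1: Ashgrove=5 Fernhollow=4 Greywater=6 Ironridge=6 → close Ironridge (overflow 1)
  6÷3 = 2 each, +1 to first 0
Round 2: Ashgrove=7 Fernhollow=6 Greywater=8 → close Greywater (overflow 2)
  8÷2 = 4 each, +1 to first 0
Round 3: Ashgrove=11 Fernhollow=10 → close Fernhollow (overflow -1)
  10÷1 = 10 each, +1 to first 0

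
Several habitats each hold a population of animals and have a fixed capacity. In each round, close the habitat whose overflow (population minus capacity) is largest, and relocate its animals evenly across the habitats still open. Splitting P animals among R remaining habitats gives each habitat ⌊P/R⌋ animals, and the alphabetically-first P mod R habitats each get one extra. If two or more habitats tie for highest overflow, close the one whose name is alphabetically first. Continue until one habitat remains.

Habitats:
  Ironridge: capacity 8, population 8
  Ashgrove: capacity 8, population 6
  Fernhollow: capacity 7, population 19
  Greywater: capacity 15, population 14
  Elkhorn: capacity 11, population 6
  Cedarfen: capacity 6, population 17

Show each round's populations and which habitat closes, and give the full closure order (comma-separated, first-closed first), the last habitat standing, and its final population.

Closure order: Fernhollow, Cedarfen, Ashgrove, Greywater, Ironridge
Last habitat: Elkhorn with 70 animals

Round 1: Ashgrove=6 Cedarfen=17 Elkhorn=6 Fernhollow=19 Greywater=14 Ironridge=8 → close Fernhollow (overflow 12)
  19÷5 = 3 each, +1 to first 4
Round 2: Ashgrove=10 Cedarfen=21 Elkhorn=10 Greywater=18 Ironridge=11 → close Cedarfen (overflow 15)
  21÷4 = 5 each, +1 to first 1
Round 3: Ashgrove=16 Elkhorn=15 Greywater=23 Ironridge=16 → close Ashgrove (overflow 8)
  16÷3 = 5 each, +1 to first 1
Round 4: Elkhorn=21 Greywater=28 Ironridge=21 → close Greywater (overflow 13)
  28÷2 = 14 each, +1 to first 0
Round 5: Elkhorn=35 Ironridge=35 → close Ironridge (overflow 27)
  35÷1 = 35 each, +1 to first 0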